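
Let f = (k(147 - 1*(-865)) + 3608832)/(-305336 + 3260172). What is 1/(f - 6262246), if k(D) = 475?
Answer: -2954836/18503906312349 ≈ -1.5969e-7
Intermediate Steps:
f = 3609307/2954836 (f = (475 + 3608832)/(-305336 + 3260172) = 3609307/2954836 ≈ 1.2215)
1/(f - 6262246) = 1/(3609307/2954836 - 6262246) = 1/(-18503906312349/2954836) = -2954836/18503906312349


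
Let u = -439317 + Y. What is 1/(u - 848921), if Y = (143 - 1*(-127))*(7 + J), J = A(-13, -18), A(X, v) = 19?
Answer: -1/1281218 ≈ -7.8051e-7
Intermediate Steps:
J = 19
Y = 7020 (Y = (143 - 1*(-127))*(7 + 19) = (143 + 127)*26 = 270*26 = 7020)
u = -432297 (u = -439317 + 7020 = -432297)
1/(u - 848921) = 1/(-432297 - 848921) = 1/(-1281218) = -1/1281218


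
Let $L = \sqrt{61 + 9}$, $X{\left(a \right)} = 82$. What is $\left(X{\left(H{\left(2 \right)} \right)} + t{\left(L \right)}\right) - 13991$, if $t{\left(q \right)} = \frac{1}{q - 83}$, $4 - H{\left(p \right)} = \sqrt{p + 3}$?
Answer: $- \frac{94845554}{6819} - \frac{\sqrt{70}}{6819} \approx -13909.0$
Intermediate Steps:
$H{\left(p \right)} = 4 - \sqrt{3 + p}$ ($H{\left(p \right)} = 4 - \sqrt{p + 3} = 4 - \sqrt{3 + p}$)
$L = \sqrt{70} \approx 8.3666$
$t{\left(q \right)} = \frac{1}{-83 + q}$
$\left(X{\left(H{\left(2 \right)} \right)} + t{\left(L \right)}\right) - 13991 = \left(82 + \frac{1}{-83 + \sqrt{70}}\right) - 13991 = -13909 + \frac{1}{-83 + \sqrt{70}}$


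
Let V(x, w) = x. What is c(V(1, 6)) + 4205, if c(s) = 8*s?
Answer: 4213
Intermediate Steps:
c(V(1, 6)) + 4205 = 8*1 + 4205 = 8 + 4205 = 4213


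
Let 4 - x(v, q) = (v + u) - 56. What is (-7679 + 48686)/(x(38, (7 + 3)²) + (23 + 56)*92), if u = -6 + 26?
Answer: 41007/7270 ≈ 5.6406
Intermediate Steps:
u = 20
x(v, q) = 40 - v (x(v, q) = 4 - ((v + 20) - 56) = 4 - ((20 + v) - 56) = 4 - (-36 + v) = 4 + (36 - v) = 40 - v)
(-7679 + 48686)/(x(38, (7 + 3)²) + (23 + 56)*92) = (-7679 + 48686)/((40 - 1*38) + (23 + 56)*92) = 41007/((40 - 38) + 79*92) = 41007/(2 + 7268) = 41007/7270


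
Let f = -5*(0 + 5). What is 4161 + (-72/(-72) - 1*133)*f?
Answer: 7461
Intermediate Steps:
f = -25 (f = -5*5 = -25)
4161 + (-72/(-72) - 1*133)*f = 4161 + (-72/(-72) - 1*133)*(-25) = 4161 + (-72*(-1/72) - 133)*(-25) = 4161 + (1 - 133)*(-25) = 4161 - 132*(-25) = 4161 + 3300 = 7461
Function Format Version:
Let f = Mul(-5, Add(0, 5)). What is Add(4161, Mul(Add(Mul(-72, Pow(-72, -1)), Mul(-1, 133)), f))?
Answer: 7461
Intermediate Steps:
f = -25 (f = Mul(-5, 5) = -25)
Add(4161, Mul(Add(Mul(-72, Pow(-72, -1)), Mul(-1, 133)), f)) = Add(4161, Mul(Add(Mul(-72, Pow(-72, -1)), Mul(-1, 133)), -25)) = Add(4161, Mul(Add(Mul(-72, Rational(-1, 72)), -133), -25)) = Add(4161, Mul(Add(1, -133), -25)) = Add(4161, Mul(-132, -25)) = Add(4161, 3300) = 7461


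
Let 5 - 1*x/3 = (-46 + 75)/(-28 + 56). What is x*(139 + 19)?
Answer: 26307/14 ≈ 1879.1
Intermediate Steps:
x = 333/28 (x = 15 - 3*(-46 + 75)/(-28 + 56) = 15 - 87/28 = 333/28 ≈ 11.893)
x*(139 + 19) = 333*(139 + 19)/28 = (333/28)*158 = 26307/14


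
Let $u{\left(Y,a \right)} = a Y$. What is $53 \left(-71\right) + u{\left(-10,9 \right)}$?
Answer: $-3853$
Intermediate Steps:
$u{\left(Y,a \right)} = Y a$
$53 \left(-71\right) + u{\left(-10,9 \right)} = 53 \left(-71\right) - 90 = -3763 - 90 = -3853$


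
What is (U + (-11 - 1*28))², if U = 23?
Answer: 256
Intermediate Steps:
(U + (-11 - 1*28))² = (23 + (-11 - 1*28))² = (23 + (-11 - 28))² = (23 - 39)² = (-16)² = 256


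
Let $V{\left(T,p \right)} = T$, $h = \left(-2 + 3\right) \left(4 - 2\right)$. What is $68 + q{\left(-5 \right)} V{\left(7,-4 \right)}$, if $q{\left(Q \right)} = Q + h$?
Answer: $47$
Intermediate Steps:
$h = 2$ ($h = 1 \cdot 2 = 2$)
$q{\left(Q \right)} = 2 + Q$ ($q{\left(Q \right)} = Q + 2 = 2 + Q$)
$68 + q{\left(-5 \right)} V{\left(7,-4 \right)} = 68 + \left(2 - 5\right) 7 = 68 - 21 = 47$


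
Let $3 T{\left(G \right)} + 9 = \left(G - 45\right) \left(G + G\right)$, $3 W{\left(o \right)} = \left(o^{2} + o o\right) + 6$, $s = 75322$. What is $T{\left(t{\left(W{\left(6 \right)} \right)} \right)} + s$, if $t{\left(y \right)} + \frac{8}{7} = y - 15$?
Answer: $\frac{3679315}{49} \approx 75088.0$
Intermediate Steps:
$W{\left(o \right)} = 2 + \frac{2 o^{2}}{3}$ ($W{\left(o \right)} = \frac{\left(o^{2} + o o\right) + 6}{3} = \frac{\left(o^{2} + o^{2}\right) + 6}{3} = \frac{2 o^{2} + 6}{3} = \frac{6 + 2 o^{2}}{3} = 2 + \frac{2 o^{2}}{3}$)
$t{\left(y \right)} = - \frac{113}{7} + y$ ($t{\left(y \right)} = - \frac{8}{7} + \left(y - 15\right) = - \frac{8}{7} + \left(-15 + y\right) = - \frac{113}{7} + y$)
$T{\left(G \right)} = -3 + \frac{2 G \left(-45 + G\right)}{3}$ ($T{\left(G \right)} = -3 + \frac{\left(G - 45\right) \left(G + G\right)}{3} = -3 + \frac{\left(-45 + G\right) 2 G}{3} = -3 + \frac{2 G \left(-45 + G\right)}{3}$)
$T{\left(t{\left(W{\left(6 \right)} \right)} \right)} + s = \left(-3 - 30 \left(- \frac{113}{7} + \left(2 + \frac{2 \cdot 6^{2}}{3}\right)\right) + \frac{2 \left(- \frac{113}{7} + \left(2 + \frac{2 \cdot 6^{2}}{3}\right)\right)^{2}}{3}\right) + 75322 = \left(-3 - 30 \left(- \frac{113}{7} + \left(2 + \frac{2}{3} \cdot 36\right)\right) + \frac{2 \left(- \frac{113}{7} + \left(2 + \frac{2}{3} \cdot 36\right)\right)^{2}}{3}\right) + 75322 = \left(-3 - 30 \left(- \frac{113}{7} + \left(2 + 24\right)\right) + \frac{2 \left(- \frac{113}{7} + \left(2 + 24\right)\right)^{2}}{3}\right) + 75322 = \left(-3 - 30 \left(- \frac{113}{7} + 26\right) + \frac{2 \left(- \frac{113}{7} + 26\right)^{2}}{3}\right) + 75322 = \left(-3 - \frac{2070}{7} + \frac{2 \left(\frac{69}{7}\right)^{2}}{3}\right) + 75322 = \left(-3 - \frac{2070}{7} + \frac{2}{3} \cdot \frac{4761}{49}\right) + 75322 = \left(-3 - \frac{2070}{7} + \frac{3174}{49}\right) + 75322 = - \frac{11463}{49} + 75322 = \frac{3679315}{49}$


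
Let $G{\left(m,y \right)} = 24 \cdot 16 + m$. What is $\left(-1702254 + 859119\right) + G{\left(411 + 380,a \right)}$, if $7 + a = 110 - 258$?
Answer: $-841960$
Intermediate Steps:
$a = -155$ ($a = -7 + \left(110 - 258\right) = -7 - 148 = -155$)
$G{\left(m,y \right)} = 384 + m$
$\left(-1702254 + 859119\right) + G{\left(411 + 380,a \right)} = \left(-1702254 + 859119\right) + \left(384 + \left(411 + 380\right)\right) = -843135 + \left(384 + 791\right) = -843135 + 1175 = -841960$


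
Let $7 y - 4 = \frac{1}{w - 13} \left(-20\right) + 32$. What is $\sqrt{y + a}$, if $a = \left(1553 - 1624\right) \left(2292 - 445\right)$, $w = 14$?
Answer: $\frac{i \sqrt{6425601}}{7} \approx 362.13 i$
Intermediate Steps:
$a = -131137$ ($a = \left(-71\right) 1847 = -131137$)
$y = \frac{16}{7}$ ($y = \frac{4}{7} + \frac{\frac{1}{14 - 13} \left(-20\right) + 32}{7} = \frac{4}{7} + \frac{1^{-1} \left(-20\right) + 32}{7} = \frac{4}{7} + \frac{1 \left(-20\right) + 32}{7} = \frac{4}{7} + \frac{-20 + 32}{7} = \frac{4}{7} + \frac{1}{7} \cdot 12 = \frac{4}{7} + \frac{12}{7} = \frac{16}{7} \approx 2.2857$)
$\sqrt{y + a} = \sqrt{\frac{16}{7} - 131137} = \sqrt{- \frac{917943}{7}} = \frac{i \sqrt{6425601}}{7}$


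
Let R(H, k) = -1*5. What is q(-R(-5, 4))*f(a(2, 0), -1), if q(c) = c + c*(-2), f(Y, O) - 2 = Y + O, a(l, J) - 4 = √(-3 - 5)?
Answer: -25 - 10*I*√2 ≈ -25.0 - 14.142*I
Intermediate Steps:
R(H, k) = -5
a(l, J) = 4 + 2*I*√2 (a(l, J) = 4 + √(-3 - 5) = 4 + √(-8) = 4 + 2*I*√2)
f(Y, O) = 2 + O + Y (f(Y, O) = 2 + (Y + O) = 2 + (O + Y) = 2 + O + Y)
q(c) = -c (q(c) = c - 2*c = -c)
q(-R(-5, 4))*f(a(2, 0), -1) = (-(-1)*(-5))*(2 - 1 + (4 + 2*I*√2)) = (-1*5)*(5 + 2*I*√2) = -5*(5 + 2*I*√2) = -25 - 10*I*√2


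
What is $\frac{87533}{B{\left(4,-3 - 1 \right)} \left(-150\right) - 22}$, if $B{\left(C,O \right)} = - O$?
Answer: $- \frac{87533}{622} \approx -140.73$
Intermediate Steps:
$\frac{87533}{B{\left(4,-3 - 1 \right)} \left(-150\right) - 22} = \frac{87533}{- (-3 - 1) \left(-150\right) - 22} = \frac{87533}{\left(-1\right) \left(-4\right) \left(-150\right) - 22} = \frac{87533}{4 \left(-150\right) - 22} = \frac{87533}{-600 - 22} = \frac{87533}{-622} = 87533 \left(- \frac{1}{622}\right) = - \frac{87533}{622}$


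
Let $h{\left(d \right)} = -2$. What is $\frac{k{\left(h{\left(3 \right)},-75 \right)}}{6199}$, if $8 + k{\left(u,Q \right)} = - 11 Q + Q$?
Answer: $\frac{742}{6199} \approx 0.1197$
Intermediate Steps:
$k{\left(u,Q \right)} = -8 - 10 Q$ ($k{\left(u,Q \right)} = -8 + \left(- 11 Q + Q\right) = -8 - 10 Q$)
$\frac{k{\left(h{\left(3 \right)},-75 \right)}}{6199} = \frac{-8 - -750}{6199} = \left(-8 + 750\right) \frac{1}{6199} = 742 \cdot \frac{1}{6199} = \frac{742}{6199}$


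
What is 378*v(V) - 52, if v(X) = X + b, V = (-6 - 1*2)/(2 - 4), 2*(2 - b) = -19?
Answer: 5807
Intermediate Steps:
b = 23/2 (b = 2 - 1/2*(-19) = 2 + 19/2 = 23/2 ≈ 11.500)
V = 4 (V = (-6 - 2)/(-2) = -8*(-1/2) = 4)
v(X) = 23/2 + X (v(X) = X + 23/2 = 23/2 + X)
378*v(V) - 52 = 378*(23/2 + 4) - 52 = 378*(31/2) - 52 = 5859 - 52 = 5807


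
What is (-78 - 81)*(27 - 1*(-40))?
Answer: -10653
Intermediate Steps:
(-78 - 81)*(27 - 1*(-40)) = -159*(27 + 40) = -159*67 = -10653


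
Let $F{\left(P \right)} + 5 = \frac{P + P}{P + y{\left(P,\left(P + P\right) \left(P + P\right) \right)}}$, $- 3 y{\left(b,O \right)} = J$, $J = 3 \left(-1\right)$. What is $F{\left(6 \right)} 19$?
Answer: $- \frac{437}{7} \approx -62.429$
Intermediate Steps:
$J = -3$
$y{\left(b,O \right)} = 1$ ($y{\left(b,O \right)} = \left(- \frac{1}{3}\right) \left(-3\right) = 1$)
$F{\left(P \right)} = -5 + \frac{2 P}{1 + P}$ ($F{\left(P \right)} = -5 + \frac{P + P}{P + 1} = -5 + \frac{2 P}{1 + P}$)
$F{\left(6 \right)} 19 = \frac{-5 - 18}{1 + 6} \cdot 19 = \frac{-5 - 18}{7} \cdot 19 = \frac{1}{7} \left(-23\right) 19 = \left(- \frac{23}{7}\right) 19 = - \frac{437}{7}$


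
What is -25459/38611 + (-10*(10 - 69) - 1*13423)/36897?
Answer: -1434855686/1424630067 ≈ -1.0072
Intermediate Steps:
-25459/38611 + (-10*(10 - 69) - 1*13423)/36897 = -25459*1/38611 + (-10*(-59) - 13423)*(1/36897) = -25459/38611 + (590 - 13423)*(1/36897) = -25459/38611 - 12833*1/36897 = -25459/38611 - 12833/36897 = -1434855686/1424630067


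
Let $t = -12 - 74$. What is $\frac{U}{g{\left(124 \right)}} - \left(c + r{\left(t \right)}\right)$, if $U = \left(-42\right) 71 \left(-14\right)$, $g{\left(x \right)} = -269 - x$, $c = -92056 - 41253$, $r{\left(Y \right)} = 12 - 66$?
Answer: $\frac{17456637}{131} \approx 1.3326 \cdot 10^{5}$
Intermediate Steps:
$t = -86$
$r{\left(Y \right)} = -54$ ($r{\left(Y \right)} = 12 - 66 = -54$)
$c = -133309$ ($c = -92056 - 41253 = -133309$)
$U = 41748$ ($U = \left(-2982\right) \left(-14\right) = 41748$)
$\frac{U}{g{\left(124 \right)}} - \left(c + r{\left(t \right)}\right) = \frac{41748}{-269 - 124} - \left(-133309 - 54\right) = \frac{41748}{-269 - 124} - -133363 = \frac{41748}{-393} + 133363 = 41748 \left(- \frac{1}{393}\right) + 133363 = - \frac{13916}{131} + 133363 = \frac{17456637}{131}$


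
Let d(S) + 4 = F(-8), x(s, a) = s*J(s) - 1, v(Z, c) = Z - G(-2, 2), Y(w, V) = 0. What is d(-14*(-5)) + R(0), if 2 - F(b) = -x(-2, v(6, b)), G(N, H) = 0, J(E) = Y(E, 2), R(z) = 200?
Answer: 197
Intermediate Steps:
J(E) = 0
v(Z, c) = Z (v(Z, c) = Z - 1*0 = Z + 0 = Z)
x(s, a) = -1 (x(s, a) = s*0 - 1 = 0 - 1 = -1)
F(b) = 1 (F(b) = 2 - (-1)*(-1) = 2 - 1*1 = 2 - 1 = 1)
d(S) = -3 (d(S) = -4 + 1 = -3)
d(-14*(-5)) + R(0) = -3 + 200 = 197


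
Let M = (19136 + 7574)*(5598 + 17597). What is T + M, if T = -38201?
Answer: 619500249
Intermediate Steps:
M = 619538450 (M = 26710*23195 = 619538450)
T + M = -38201 + 619538450 = 619500249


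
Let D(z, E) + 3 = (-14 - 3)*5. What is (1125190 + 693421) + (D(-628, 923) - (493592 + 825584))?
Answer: 499347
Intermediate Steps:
D(z, E) = -88 (D(z, E) = -3 + (-14 - 3)*5 = -3 - 17*5 = -3 - 85 = -88)
(1125190 + 693421) + (D(-628, 923) - (493592 + 825584)) = (1125190 + 693421) + (-88 - (493592 + 825584)) = 1818611 + (-88 - 1*1319176) = 1818611 + (-88 - 1319176) = 1818611 - 1319264 = 499347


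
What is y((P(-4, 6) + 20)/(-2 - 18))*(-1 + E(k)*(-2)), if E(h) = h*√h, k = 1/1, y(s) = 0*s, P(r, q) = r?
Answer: 0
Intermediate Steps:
y(s) = 0
k = 1
E(h) = h^(3/2)
y((P(-4, 6) + 20)/(-2 - 18))*(-1 + E(k)*(-2)) = 0*(-1 + 1^(3/2)*(-2)) = 0*(-1 + 1*(-2)) = 0*(-1 - 2) = 0*(-3) = 0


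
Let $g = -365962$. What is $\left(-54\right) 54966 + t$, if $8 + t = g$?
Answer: $-3334134$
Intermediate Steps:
$t = -365970$ ($t = -8 - 365962 = -365970$)
$\left(-54\right) 54966 + t = \left(-54\right) 54966 - 365970 = -2968164 - 365970 = -3334134$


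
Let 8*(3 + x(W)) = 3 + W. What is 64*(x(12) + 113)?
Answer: 7160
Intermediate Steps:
x(W) = -21/8 + W/8 (x(W) = -3 + (3 + W)/8 = -3 + (3/8 + W/8) = -21/8 + W/8)
64*(x(12) + 113) = 64*((-21/8 + (1/8)*12) + 113) = 64*((-21/8 + 3/2) + 113) = 64*(-9/8 + 113) = 64*(895/8) = 7160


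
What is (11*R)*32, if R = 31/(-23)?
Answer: -10912/23 ≈ -474.43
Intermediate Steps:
R = -31/23 (R = 31*(-1/23) = -31/23 ≈ -1.3478)
(11*R)*32 = (11*(-31/23))*32 = -341/23*32 = -10912/23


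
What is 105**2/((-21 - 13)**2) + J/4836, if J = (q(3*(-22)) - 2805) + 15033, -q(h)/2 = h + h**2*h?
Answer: 61024651/465868 ≈ 130.99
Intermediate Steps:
q(h) = -2*h - 2*h**3 (q(h) = -2*(h + h**2*h) = -2*(h + h**3) = -2*h - 2*h**3)
J = 587352 (J = (-2*3*(-22)*(1 + (3*(-22))**2) - 2805) + 15033 = (-2*(-66)*(1 + (-66)**2) - 2805) + 15033 = (-2*(-66)*(1 + 4356) - 2805) + 15033 = (-2*(-66)*4357 - 2805) + 15033 = (575124 - 2805) + 15033 = 572319 + 15033 = 587352)
105**2/((-21 - 13)**2) + J/4836 = 105**2/((-21 - 13)**2) + 587352/4836 = 11025/((-34)**2) + 587352*(1/4836) = 11025/1156 + 48946/403 = 61024651/465868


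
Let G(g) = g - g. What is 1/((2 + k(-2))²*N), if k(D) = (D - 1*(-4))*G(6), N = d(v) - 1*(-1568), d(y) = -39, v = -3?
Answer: 1/6116 ≈ 0.00016351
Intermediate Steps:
N = 1529 (N = -39 - 1*(-1568) = -39 + 1568 = 1529)
G(g) = 0
k(D) = 0 (k(D) = (D - 1*(-4))*0 = (D + 4)*0 = (4 + D)*0 = 0)
1/((2 + k(-2))²*N) = 1/((2 + 0)²*1529) = 1/(2²*1529) = 1/(4*1529) = 1/6116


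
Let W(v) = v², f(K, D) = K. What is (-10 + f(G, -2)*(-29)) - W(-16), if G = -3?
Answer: -179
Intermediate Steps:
(-10 + f(G, -2)*(-29)) - W(-16) = (-10 - 3*(-29)) - 1*(-16)² = (-10 + 87) - 1*256 = 77 - 256 = -179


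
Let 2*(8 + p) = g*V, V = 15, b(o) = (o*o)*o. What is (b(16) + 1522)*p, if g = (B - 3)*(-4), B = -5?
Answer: 1303376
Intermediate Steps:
b(o) = o**3 (b(o) = o**2*o = o**3)
g = 32 (g = (-5 - 3)*(-4) = -8*(-4) = 32)
p = 232 (p = -8 + (32*15)/2 = -8 + (1/2)*480 = -8 + 240 = 232)
(b(16) + 1522)*p = (16**3 + 1522)*232 = (4096 + 1522)*232 = 5618*232 = 1303376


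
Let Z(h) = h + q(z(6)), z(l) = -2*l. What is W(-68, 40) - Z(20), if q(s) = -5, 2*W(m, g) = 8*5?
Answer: 5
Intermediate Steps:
W(m, g) = 20 (W(m, g) = (8*5)/2 = (½)*40 = 20)
Z(h) = -5 + h (Z(h) = h - 5 = -5 + h)
W(-68, 40) - Z(20) = 20 - (-5 + 20) = 20 - 1*15 = 20 - 15 = 5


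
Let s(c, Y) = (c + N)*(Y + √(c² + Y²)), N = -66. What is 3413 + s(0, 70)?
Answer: -5827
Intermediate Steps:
s(c, Y) = (-66 + c)*(Y + √(Y² + c²)) (s(c, Y) = (c - 66)*(Y + √(c² + Y²)) = (-66 + c)*(Y + √(Y² + c²)))
3413 + s(0, 70) = 3413 + (-66*70 - 66*√(70² + 0²) + 70*0 + 0*√(70² + 0²)) = 3413 + (-4620 - 66*√(4900 + 0) + 0 + 0*√(4900 + 0)) = 3413 + (-4620 - 66*√4900 + 0 + 0*√4900) = 3413 + (-4620 - 66*70 + 0 + 0*70) = 3413 + (-4620 - 4620 + 0 + 0) = 3413 - 9240 = -5827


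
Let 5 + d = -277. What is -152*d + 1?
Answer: 42865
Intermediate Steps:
d = -282 (d = -5 - 277 = -282)
-152*d + 1 = -152*(-282) + 1 = 42864 + 1 = 42865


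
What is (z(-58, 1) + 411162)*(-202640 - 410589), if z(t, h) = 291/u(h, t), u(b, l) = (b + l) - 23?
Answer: -20170738518201/80 ≈ -2.5213e+11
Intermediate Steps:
u(b, l) = -23 + b + l
z(t, h) = 291/(-23 + h + t)
(z(-58, 1) + 411162)*(-202640 - 410589) = (291/(-23 + 1 - 58) + 411162)*(-202640 - 410589) = (291/(-80) + 411162)*(-613229) = (291*(-1/80) + 411162)*(-613229) = (-291/80 + 411162)*(-613229) = (32892669/80)*(-613229) = -20170738518201/80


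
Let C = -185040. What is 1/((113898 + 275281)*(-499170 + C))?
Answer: -1/266280163590 ≈ -3.7554e-12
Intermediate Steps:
1/((113898 + 275281)*(-499170 + C)) = 1/((113898 + 275281)*(-499170 - 185040)) = 1/(389179*(-684210)) = 1/(-266280163590) = -1/266280163590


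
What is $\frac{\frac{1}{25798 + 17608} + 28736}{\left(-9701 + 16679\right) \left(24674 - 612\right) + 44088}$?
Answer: $\frac{1247314817}{7289982313944} \approx 0.0001711$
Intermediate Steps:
$\frac{\frac{1}{25798 + 17608} + 28736}{\left(-9701 + 16679\right) \left(24674 - 612\right) + 44088} = \frac{\frac{1}{43406} + 28736}{6978 \cdot 24062 + 44088} = \frac{\frac{1}{43406} + 28736}{167904636 + 44088} = \frac{1247314817}{43406 \cdot 167948724} = \frac{1247314817}{43406} \cdot \frac{1}{167948724} = \frac{1247314817}{7289982313944}$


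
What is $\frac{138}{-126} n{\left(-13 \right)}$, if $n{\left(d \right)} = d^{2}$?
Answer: $- \frac{3887}{21} \approx -185.1$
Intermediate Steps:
$\frac{138}{-126} n{\left(-13 \right)} = \frac{138}{-126} \left(-13\right)^{2} = 138 \left(- \frac{1}{126}\right) 169 = \left(- \frac{23}{21}\right) 169 = - \frac{3887}{21}$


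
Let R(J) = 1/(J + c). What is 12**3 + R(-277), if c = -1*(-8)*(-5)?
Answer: 547775/317 ≈ 1728.0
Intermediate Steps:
c = -40 (c = 8*(-5) = -40)
R(J) = 1/(-40 + J) (R(J) = 1/(J - 40) = 1/(-40 + J))
12**3 + R(-277) = 12**3 + 1/(-40 - 277) = 1728 + 1/(-317) = 1728 - 1/317 = 547775/317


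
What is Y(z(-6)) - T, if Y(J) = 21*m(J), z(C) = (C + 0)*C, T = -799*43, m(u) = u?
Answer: 35113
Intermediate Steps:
T = -34357
z(C) = C**2 (z(C) = C*C = C**2)
Y(J) = 21*J
Y(z(-6)) - T = 21*(-6)**2 - 1*(-34357) = 21*36 + 34357 = 756 + 34357 = 35113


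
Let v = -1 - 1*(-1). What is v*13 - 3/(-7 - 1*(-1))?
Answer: ½ ≈ 0.50000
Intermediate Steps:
v = 0 (v = -1 + 1 = 0)
v*13 - 3/(-7 - 1*(-1)) = 0*13 - 3/(-7 - 1*(-1)) = 0 - 3/(-7 + 1) = 0 - 3/(-6) = 0 - 3*(-⅙) = 0 + ½ = ½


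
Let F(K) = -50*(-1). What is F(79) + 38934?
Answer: 38984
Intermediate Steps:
F(K) = 50
F(79) + 38934 = 50 + 38934 = 38984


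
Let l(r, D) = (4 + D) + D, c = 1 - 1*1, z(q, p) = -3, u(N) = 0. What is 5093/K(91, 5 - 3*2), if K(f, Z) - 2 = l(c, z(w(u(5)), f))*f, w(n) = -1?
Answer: -5093/180 ≈ -28.294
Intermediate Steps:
c = 0 (c = 1 - 1 = 0)
l(r, D) = 4 + 2*D
K(f, Z) = 2 - 2*f (K(f, Z) = 2 + (4 + 2*(-3))*f = 2 + (4 - 6)*f = 2 - 2*f)
5093/K(91, 5 - 3*2) = 5093/(2 - 2*91) = 5093/(2 - 182) = 5093/(-180) = 5093*(-1/180) = -5093/180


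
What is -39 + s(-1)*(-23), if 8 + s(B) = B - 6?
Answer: 306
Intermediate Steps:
s(B) = -14 + B (s(B) = -8 + (B - 6) = -8 + (-6 + B) = -14 + B)
-39 + s(-1)*(-23) = -39 + (-14 - 1)*(-23) = -39 - 15*(-23) = -39 + 345 = 306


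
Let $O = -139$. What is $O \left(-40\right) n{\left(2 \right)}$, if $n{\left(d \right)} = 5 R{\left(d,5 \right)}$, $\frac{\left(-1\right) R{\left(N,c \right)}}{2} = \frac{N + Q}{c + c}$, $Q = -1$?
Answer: $-5560$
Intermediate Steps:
$R{\left(N,c \right)} = - \frac{-1 + N}{c}$ ($R{\left(N,c \right)} = - 2 \frac{N - 1}{c + c} = - 2 \frac{-1 + N}{2 c} = - \frac{-1 + N}{c}$)
$n{\left(d \right)} = 1 - d$ ($n{\left(d \right)} = 5 \frac{1 - d}{5} = 5 \left(\frac{1}{5} - \frac{d}{5}\right) = 1 - d$)
$O \left(-40\right) n{\left(2 \right)} = \left(-139\right) \left(-40\right) \left(1 - 2\right) = 5560 \left(1 - 2\right) = 5560 \left(-1\right) = -5560$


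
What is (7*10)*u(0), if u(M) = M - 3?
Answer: -210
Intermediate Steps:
u(M) = -3 + M
(7*10)*u(0) = (7*10)*(-3 + 0) = 70*(-3) = -210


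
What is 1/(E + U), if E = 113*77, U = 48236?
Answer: 1/56937 ≈ 1.7563e-5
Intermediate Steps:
E = 8701
1/(E + U) = 1/(8701 + 48236) = 1/56937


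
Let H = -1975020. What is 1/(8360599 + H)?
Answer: 1/6385579 ≈ 1.5660e-7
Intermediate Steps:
1/(8360599 + H) = 1/(8360599 - 1975020) = 1/6385579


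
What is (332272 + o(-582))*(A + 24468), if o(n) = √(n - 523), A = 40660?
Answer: 21640210816 + 65128*I*√1105 ≈ 2.164e+10 + 2.165e+6*I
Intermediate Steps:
o(n) = √(-523 + n)
(332272 + o(-582))*(A + 24468) = (332272 + √(-523 - 582))*(40660 + 24468) = (332272 + √(-1105))*65128 = (332272 + I*√1105)*65128 = 21640210816 + 65128*I*√1105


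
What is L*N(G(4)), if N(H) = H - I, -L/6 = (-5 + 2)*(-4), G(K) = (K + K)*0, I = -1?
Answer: -72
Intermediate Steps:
G(K) = 0 (G(K) = (2*K)*0 = 0)
L = -72 (L = -6*(-5 + 2)*(-4) = -(-18)*(-4) = -6*12 = -72)
N(H) = 1 + H (N(H) = H - 1*(-1) = H + 1 = 1 + H)
L*N(G(4)) = -72*(1 + 0) = -72*1 = -72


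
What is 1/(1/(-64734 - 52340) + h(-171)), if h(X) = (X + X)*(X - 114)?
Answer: 117074/11411202779 ≈ 1.0260e-5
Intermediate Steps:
h(X) = 2*X*(-114 + X) (h(X) = (2*X)*(-114 + X) = 2*X*(-114 + X))
1/(1/(-64734 - 52340) + h(-171)) = 1/(1/(-64734 - 52340) + 2*(-171)*(-114 - 171)) = 1/(1/(-117074) + 2*(-171)*(-285)) = 1/(-1/117074 + 97470) = 1/(11411202779/117074) = 117074/11411202779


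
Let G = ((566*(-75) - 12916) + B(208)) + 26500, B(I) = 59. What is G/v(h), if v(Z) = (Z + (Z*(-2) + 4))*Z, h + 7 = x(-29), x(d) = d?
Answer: 28807/1440 ≈ 20.005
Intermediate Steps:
h = -36 (h = -7 - 29 = -36)
G = -28807 (G = ((566*(-75) - 12916) + 59) + 26500 = ((-42450 - 12916) + 59) + 26500 = (-55366 + 59) + 26500 = -55307 + 26500 = -28807)
v(Z) = Z*(4 - Z) (v(Z) = (Z + (-2*Z + 4))*Z = (Z + (4 - 2*Z))*Z = (4 - Z)*Z = Z*(4 - Z))
G/v(h) = -28807*(-1/(36*(4 - 1*(-36)))) = -28807*(-1/(36*(4 + 36))) = -28807/((-36*40)) = -28807/(-1440) = -28807*(-1/1440) = 28807/1440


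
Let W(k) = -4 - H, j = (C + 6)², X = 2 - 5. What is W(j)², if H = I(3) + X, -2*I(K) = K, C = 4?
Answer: ¼ ≈ 0.25000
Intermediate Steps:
X = -3
I(K) = -K/2
j = 100 (j = (4 + 6)² = 10² = 100)
H = -9/2 (H = -½*3 - 3 = -3/2 - 3 = -9/2 ≈ -4.5000)
W(k) = ½ (W(k) = -4 - 1*(-9/2) = -4 + 9/2 = ½)
W(j)² = (½)² = ¼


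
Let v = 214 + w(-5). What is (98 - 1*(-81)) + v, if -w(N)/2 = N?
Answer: 403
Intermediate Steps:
w(N) = -2*N
v = 224 (v = 214 - 2*(-5) = 214 + 10 = 224)
(98 - 1*(-81)) + v = (98 - 1*(-81)) + 224 = (98 + 81) + 224 = 179 + 224 = 403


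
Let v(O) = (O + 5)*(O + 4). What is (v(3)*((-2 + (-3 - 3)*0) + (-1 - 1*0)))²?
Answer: 28224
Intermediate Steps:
v(O) = (4 + O)*(5 + O) (v(O) = (5 + O)*(4 + O) = (4 + O)*(5 + O))
(v(3)*((-2 + (-3 - 3)*0) + (-1 - 1*0)))² = ((20 + 3² + 9*3)*((-2 + (-3 - 3)*0) + (-1 - 1*0)))² = ((20 + 9 + 27)*((-2 - 6*0) + (-1 + 0)))² = (56*((-2 + 0) - 1))² = (56*(-2 - 1))² = (56*(-3))² = (-168)² = 28224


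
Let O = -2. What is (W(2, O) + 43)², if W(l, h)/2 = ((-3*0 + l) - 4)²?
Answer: 2601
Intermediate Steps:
W(l, h) = 2*(-4 + l)² (W(l, h) = 2*((-3*0 + l) - 4)² = 2*((0 + l) - 4)² = 2*(l - 4)² = 2*(-4 + l)²)
(W(2, O) + 43)² = (2*(-4 + 2)² + 43)² = (2*(-2)² + 43)² = (2*4 + 43)² = (8 + 43)² = 51² = 2601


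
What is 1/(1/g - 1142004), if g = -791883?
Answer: -791883/904333553533 ≈ -8.7565e-7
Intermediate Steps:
1/(1/g - 1142004) = 1/(1/(-791883) - 1142004) = 1/(-1/791883 - 1142004) = 1/(-904333553533/791883) = -791883/904333553533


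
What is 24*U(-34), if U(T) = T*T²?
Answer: -943296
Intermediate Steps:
U(T) = T³
24*U(-34) = 24*(-34)³ = 24*(-39304) = -943296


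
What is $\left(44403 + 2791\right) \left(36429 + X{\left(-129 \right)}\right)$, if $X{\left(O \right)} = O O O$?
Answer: $-99591610440$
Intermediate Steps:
$X{\left(O \right)} = O^{3}$ ($X{\left(O \right)} = O^{2} O = O^{3}$)
$\left(44403 + 2791\right) \left(36429 + X{\left(-129 \right)}\right) = \left(44403 + 2791\right) \left(36429 + \left(-129\right)^{3}\right) = 47194 \left(36429 - 2146689\right) = 47194 \left(-2110260\right) = -99591610440$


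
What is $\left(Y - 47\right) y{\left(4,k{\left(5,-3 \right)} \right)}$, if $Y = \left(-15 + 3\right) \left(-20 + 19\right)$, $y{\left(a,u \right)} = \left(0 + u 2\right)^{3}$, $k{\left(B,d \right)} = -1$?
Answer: $280$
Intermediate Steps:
$y{\left(a,u \right)} = 8 u^{3}$ ($y{\left(a,u \right)} = \left(0 + 2 u\right)^{3} = \left(2 u\right)^{3} = 8 u^{3}$)
$Y = 12$ ($Y = \left(-12\right) \left(-1\right) = 12$)
$\left(Y - 47\right) y{\left(4,k{\left(5,-3 \right)} \right)} = \left(12 - 47\right) 8 \left(-1\right)^{3} = - 35 \cdot 8 \left(-1\right) = \left(-35\right) \left(-8\right) = 280$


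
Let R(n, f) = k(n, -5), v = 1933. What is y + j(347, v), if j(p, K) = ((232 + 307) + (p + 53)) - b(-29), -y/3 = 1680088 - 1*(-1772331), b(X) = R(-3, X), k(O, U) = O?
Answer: -10356315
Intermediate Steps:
R(n, f) = n
b(X) = -3
y = -10357257 (y = -3*(1680088 - 1*(-1772331)) = -3*(1680088 + 1772331) = -3*3452419 = -10357257)
j(p, K) = 595 + p (j(p, K) = ((232 + 307) + (p + 53)) - 1*(-3) = (539 + (53 + p)) + 3 = (592 + p) + 3 = 595 + p)
y + j(347, v) = -10357257 + (595 + 347) = -10357257 + 942 = -10356315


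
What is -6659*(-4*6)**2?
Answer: -3835584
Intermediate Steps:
-6659*(-4*6)**2 = -6659*(-24)**2 = -6659*576 = -3835584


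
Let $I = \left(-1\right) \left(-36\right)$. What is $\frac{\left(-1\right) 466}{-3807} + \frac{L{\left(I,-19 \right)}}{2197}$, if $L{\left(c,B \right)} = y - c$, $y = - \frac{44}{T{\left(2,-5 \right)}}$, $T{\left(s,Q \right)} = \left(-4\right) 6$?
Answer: $\frac{1787459}{16727958} \approx 0.10685$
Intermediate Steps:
$I = 36$
$T{\left(s,Q \right)} = -24$
$y = \frac{11}{6}$ ($y = - \frac{44}{-24} = \left(-44\right) \left(- \frac{1}{24}\right) = \frac{11}{6} \approx 1.8333$)
$L{\left(c,B \right)} = \frac{11}{6} - c$
$\frac{\left(-1\right) 466}{-3807} + \frac{L{\left(I,-19 \right)}}{2197} = \frac{\left(-1\right) 466}{-3807} + \frac{\frac{11}{6} - 36}{2197} = \left(-466\right) \left(- \frac{1}{3807}\right) + \left(\frac{11}{6} - 36\right) \frac{1}{2197} = \frac{466}{3807} - \frac{205}{13182} = \frac{1787459}{16727958}$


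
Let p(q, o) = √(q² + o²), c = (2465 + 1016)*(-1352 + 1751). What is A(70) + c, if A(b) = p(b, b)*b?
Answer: 1388919 + 4900*√2 ≈ 1.3958e+6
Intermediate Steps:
c = 1388919 (c = 3481*399 = 1388919)
p(q, o) = √(o² + q²)
A(b) = b*√2*√(b²) (A(b) = √(b² + b²)*b = √(2*b²)*b = (√2*√(b²))*b = b*√2*√(b²))
A(70) + c = 70*√2*√(70²) + 1388919 = 70*√2*√4900 + 1388919 = 70*√2*70 + 1388919 = 4900*√2 + 1388919 = 1388919 + 4900*√2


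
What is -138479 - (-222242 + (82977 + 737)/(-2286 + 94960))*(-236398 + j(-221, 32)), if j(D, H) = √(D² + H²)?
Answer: -2434429639500829/46337 + 10297985697*√49865/46337 ≈ -5.2488e+10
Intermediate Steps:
-138479 - (-222242 + (82977 + 737)/(-2286 + 94960))*(-236398 + j(-221, 32)) = -138479 - (-222242 + (82977 + 737)/(-2286 + 94960))*(-236398 + √((-221)² + 32²)) = -138479 - (-222242 + 83714/92674)*(-236398 + √(48841 + 1024)) = -138479 - (-222242 + 83714*(1/92674))*(-236398 + √49865) = -138479 - (-222242 + 41857/46337)*(-236398 + √49865) = -138479 - (-10297985697)*(-236398 + √49865)/46337 = -138479 - (2434423222799406/46337 - 10297985697*√49865/46337) = -138479 + (-2434423222799406/46337 + 10297985697*√49865/46337) = -2434429639500829/46337 + 10297985697*√49865/46337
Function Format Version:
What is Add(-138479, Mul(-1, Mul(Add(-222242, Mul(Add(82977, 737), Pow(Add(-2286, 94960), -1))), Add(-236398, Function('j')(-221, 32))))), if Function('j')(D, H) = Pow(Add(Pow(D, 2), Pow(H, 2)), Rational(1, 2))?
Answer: Add(Rational(-2434429639500829, 46337), Mul(Rational(10297985697, 46337), Pow(49865, Rational(1, 2)))) ≈ -5.2488e+10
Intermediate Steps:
Add(-138479, Mul(-1, Mul(Add(-222242, Mul(Add(82977, 737), Pow(Add(-2286, 94960), -1))), Add(-236398, Function('j')(-221, 32))))) = Add(-138479, Mul(-1, Mul(Add(-222242, Mul(Add(82977, 737), Pow(Add(-2286, 94960), -1))), Add(-236398, Pow(Add(Pow(-221, 2), Pow(32, 2)), Rational(1, 2)))))) = Add(-138479, Mul(-1, Mul(Add(-222242, Mul(83714, Pow(92674, -1))), Add(-236398, Pow(Add(48841, 1024), Rational(1, 2)))))) = Add(-138479, Mul(-1, Mul(Add(-222242, Mul(83714, Rational(1, 92674))), Add(-236398, Pow(49865, Rational(1, 2)))))) = Add(-138479, Mul(-1, Mul(Add(-222242, Rational(41857, 46337)), Add(-236398, Pow(49865, Rational(1, 2)))))) = Add(-138479, Mul(-1, Mul(Rational(-10297985697, 46337), Add(-236398, Pow(49865, Rational(1, 2)))))) = Add(-138479, Mul(-1, Add(Rational(2434423222799406, 46337), Mul(Rational(-10297985697, 46337), Pow(49865, Rational(1, 2)))))) = Add(-138479, Add(Rational(-2434423222799406, 46337), Mul(Rational(10297985697, 46337), Pow(49865, Rational(1, 2))))) = Add(Rational(-2434429639500829, 46337), Mul(Rational(10297985697, 46337), Pow(49865, Rational(1, 2))))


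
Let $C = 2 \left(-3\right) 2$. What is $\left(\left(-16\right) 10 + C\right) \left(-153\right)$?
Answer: $26316$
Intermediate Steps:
$C = -12$ ($C = \left(-6\right) 2 = -12$)
$\left(\left(-16\right) 10 + C\right) \left(-153\right) = \left(\left(-16\right) 10 - 12\right) \left(-153\right) = \left(-160 - 12\right) \left(-153\right) = \left(-172\right) \left(-153\right) = 26316$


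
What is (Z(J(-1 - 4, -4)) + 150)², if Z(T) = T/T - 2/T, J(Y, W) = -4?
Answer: 91809/4 ≈ 22952.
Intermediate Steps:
Z(T) = 1 - 2/T
(Z(J(-1 - 4, -4)) + 150)² = ((-2 - 4)/(-4) + 150)² = (-¼*(-6) + 150)² = (3/2 + 150)² = (303/2)² = 91809/4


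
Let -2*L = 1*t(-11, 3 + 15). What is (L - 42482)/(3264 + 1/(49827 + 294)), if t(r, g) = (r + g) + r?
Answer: -425828016/32718989 ≈ -13.015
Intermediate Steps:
t(r, g) = g + 2*r (t(r, g) = (g + r) + r = g + 2*r)
L = 2 (L = -((3 + 15) + 2*(-11))/2 = -(18 - 22)/2 = -(-4)/2 = -½*(-4) = 2)
(L - 42482)/(3264 + 1/(49827 + 294)) = (2 - 42482)/(3264 + 1/(49827 + 294)) = -42480/(3264 + 1/50121) = -42480/163594945/50121 = -42480*50121/163594945 = -425828016/32718989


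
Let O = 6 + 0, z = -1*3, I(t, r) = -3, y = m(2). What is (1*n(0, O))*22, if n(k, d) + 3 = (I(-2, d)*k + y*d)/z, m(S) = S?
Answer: -154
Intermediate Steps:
y = 2
z = -3
O = 6
n(k, d) = -3 + k - 2*d/3 (n(k, d) = -3 + (-3*k + 2*d)/(-3) = -3 + (-3*k + 2*d)*(-⅓) = -3 + (k - 2*d/3) = -3 + k - 2*d/3)
(1*n(0, O))*22 = (1*(-3 + 0 - ⅔*6))*22 = (1*(-3 + 0 - 4))*22 = (1*(-7))*22 = -7*22 = -154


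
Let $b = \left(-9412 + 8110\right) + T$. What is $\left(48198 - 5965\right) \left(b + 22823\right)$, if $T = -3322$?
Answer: $768598367$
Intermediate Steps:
$b = -4624$ ($b = \left(-9412 + 8110\right) - 3322 = -1302 - 3322 = -4624$)
$\left(48198 - 5965\right) \left(b + 22823\right) = \left(48198 - 5965\right) \left(-4624 + 22823\right) = 42233 \cdot 18199 = 768598367$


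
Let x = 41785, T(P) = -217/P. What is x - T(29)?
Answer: 1211982/29 ≈ 41793.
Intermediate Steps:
x - T(29) = 41785 - (-217)/29 = 41785 - 1*(-217/29) = 41785 + 217/29 = 1211982/29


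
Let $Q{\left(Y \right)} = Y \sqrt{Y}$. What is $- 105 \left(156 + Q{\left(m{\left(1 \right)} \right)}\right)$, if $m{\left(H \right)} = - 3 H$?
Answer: $-16380 + 315 i \sqrt{3} \approx -16380.0 + 545.6 i$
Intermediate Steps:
$Q{\left(Y \right)} = Y^{\frac{3}{2}}$
$- 105 \left(156 + Q{\left(m{\left(1 \right)} \right)}\right) = - 105 \left(156 + \left(\left(-3\right) 1\right)^{\frac{3}{2}}\right) = - 105 \left(156 + \left(-3\right)^{\frac{3}{2}}\right) = - 105 \left(156 - 3 i \sqrt{3}\right) = -16380 + 315 i \sqrt{3}$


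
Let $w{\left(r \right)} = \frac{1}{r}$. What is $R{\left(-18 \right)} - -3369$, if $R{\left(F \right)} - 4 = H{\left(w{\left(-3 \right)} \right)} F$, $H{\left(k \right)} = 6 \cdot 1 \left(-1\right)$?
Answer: $3481$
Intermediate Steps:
$H{\left(k \right)} = -6$ ($H{\left(k \right)} = 6 \left(-1\right) = -6$)
$R{\left(F \right)} = 4 - 6 F$
$R{\left(-18 \right)} - -3369 = \left(4 - -108\right) - -3369 = \left(4 + 108\right) + 3369 = 112 + 3369 = 3481$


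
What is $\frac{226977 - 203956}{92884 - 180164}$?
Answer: $- \frac{23021}{87280} \approx -0.26376$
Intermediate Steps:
$\frac{226977 - 203956}{92884 - 180164} = \frac{23021}{-87280} = 23021 \left(- \frac{1}{87280}\right) = - \frac{23021}{87280}$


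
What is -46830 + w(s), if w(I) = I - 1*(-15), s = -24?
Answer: -46839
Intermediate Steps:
w(I) = 15 + I (w(I) = I + 15 = 15 + I)
-46830 + w(s) = -46830 + (15 - 24) = -46830 - 9 = -46839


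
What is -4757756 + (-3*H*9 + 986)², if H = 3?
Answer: -3938731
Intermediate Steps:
-4757756 + (-3*H*9 + 986)² = -4757756 + (-3*3*9 + 986)² = -4757756 + (-9*9 + 986)² = -4757756 + (-81 + 986)² = -4757756 + 905² = -4757756 + 819025 = -3938731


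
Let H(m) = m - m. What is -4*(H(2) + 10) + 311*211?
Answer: 65581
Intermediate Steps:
H(m) = 0
-4*(H(2) + 10) + 311*211 = -4*(0 + 10) + 311*211 = -4*10 + 65621 = -40 + 65621 = 65581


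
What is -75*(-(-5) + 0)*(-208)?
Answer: 78000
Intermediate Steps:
-75*(-(-5) + 0)*(-208) = -75*(-5*(-1) + 0)*(-208) = -75*(5 + 0)*(-208) = -75*5*(-208) = -375*(-208) = 78000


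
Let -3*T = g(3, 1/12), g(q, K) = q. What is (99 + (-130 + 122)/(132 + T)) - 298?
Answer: -26077/131 ≈ -199.06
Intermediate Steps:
T = -1 (T = -⅓*3 = -1)
(99 + (-130 + 122)/(132 + T)) - 298 = (99 + (-130 + 122)/(132 - 1)) - 298 = (99 - 8/131) - 298 = 12961/131 - 298 = -26077/131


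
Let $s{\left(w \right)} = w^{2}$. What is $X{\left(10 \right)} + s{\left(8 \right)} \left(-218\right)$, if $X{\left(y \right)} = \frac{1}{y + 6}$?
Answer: $- \frac{223231}{16} \approx -13952.0$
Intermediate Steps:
$X{\left(y \right)} = \frac{1}{6 + y}$
$X{\left(10 \right)} + s{\left(8 \right)} \left(-218\right) = \frac{1}{6 + 10} + 8^{2} \left(-218\right) = \frac{1}{16} + 64 \left(-218\right) = \frac{1}{16} - 13952 = - \frac{223231}{16}$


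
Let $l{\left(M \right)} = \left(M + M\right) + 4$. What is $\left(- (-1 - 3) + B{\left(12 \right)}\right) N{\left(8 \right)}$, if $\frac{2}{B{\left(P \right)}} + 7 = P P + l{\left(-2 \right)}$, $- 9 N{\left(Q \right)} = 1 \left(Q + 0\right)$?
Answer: $- \frac{4400}{1233} \approx -3.5685$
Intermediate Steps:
$l{\left(M \right)} = 4 + 2 M$ ($l{\left(M \right)} = 2 M + 4 = 4 + 2 M$)
$N{\left(Q \right)} = - \frac{Q}{9}$ ($N{\left(Q \right)} = - \frac{1 \left(Q + 0\right)}{9} = - \frac{1 Q}{9} = - \frac{Q}{9}$)
$B{\left(P \right)} = \frac{2}{-7 + P^{2}}$ ($B{\left(P \right)} = \frac{2}{-7 + \left(P P + \left(4 + 2 \left(-2\right)\right)\right)} = \frac{2}{-7 + \left(P^{2} + \left(4 - 4\right)\right)} = \frac{2}{-7 + \left(P^{2} + 0\right)} = \frac{2}{-7 + P^{2}}$)
$\left(- (-1 - 3) + B{\left(12 \right)}\right) N{\left(8 \right)} = \left(- (-1 - 3) + \frac{2}{-7 + 12^{2}}\right) \left(\left(- \frac{1}{9}\right) 8\right) = \left(\left(-1\right) \left(-4\right) + \frac{2}{-7 + 144}\right) \left(- \frac{8}{9}\right) = \left(4 + \frac{2}{137}\right) \left(- \frac{8}{9}\right) = \frac{550}{137} \left(- \frac{8}{9}\right) = - \frac{4400}{1233}$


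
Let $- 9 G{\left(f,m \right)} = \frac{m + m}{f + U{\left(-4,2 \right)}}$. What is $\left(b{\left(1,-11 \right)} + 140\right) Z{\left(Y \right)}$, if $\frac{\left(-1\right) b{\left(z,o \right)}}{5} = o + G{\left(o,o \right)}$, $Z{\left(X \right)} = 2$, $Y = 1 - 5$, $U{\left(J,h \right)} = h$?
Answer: $\frac{31810}{81} \approx 392.72$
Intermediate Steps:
$G{\left(f,m \right)} = - \frac{2 m}{9 \left(2 + f\right)}$ ($G{\left(f,m \right)} = - \frac{\left(m + m\right) \frac{1}{f + 2}}{9} = - \frac{2 m \frac{1}{2 + f}}{9} = - \frac{2 m}{9 \left(2 + f\right)}$)
$Y = -4$ ($Y = 1 - 5 = -4$)
$b{\left(z,o \right)} = - 5 o + \frac{10 o}{18 + 9 o}$ ($b{\left(z,o \right)} = - 5 \left(o - \frac{2 o}{18 + 9 o}\right) = - 5 o + \frac{10 o}{18 + 9 o}$)
$\left(b{\left(1,-11 \right)} + 140\right) Z{\left(Y \right)} = \left(\frac{5}{9} \left(-11\right) \frac{1}{2 - 11} \left(-16 - -99\right) + 140\right) 2 = \left(\frac{5}{9} \left(-11\right) \frac{1}{-9} \left(-16 + 99\right) + 140\right) 2 = \left(\frac{5}{9} \left(-11\right) \left(- \frac{1}{9}\right) 83 + 140\right) 2 = \left(\frac{4565}{81} + 140\right) 2 = \frac{15905}{81} \cdot 2 = \frac{31810}{81}$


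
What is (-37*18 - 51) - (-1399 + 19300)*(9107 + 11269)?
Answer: -364751493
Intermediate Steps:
(-37*18 - 51) - (-1399 + 19300)*(9107 + 11269) = (-666 - 51) - 17901*20376 = -717 - 1*364750776 = -717 - 364750776 = -364751493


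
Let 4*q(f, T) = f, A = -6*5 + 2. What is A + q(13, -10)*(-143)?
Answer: -1971/4 ≈ -492.75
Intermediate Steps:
A = -28 (A = -30 + 2 = -28)
q(f, T) = f/4
A + q(13, -10)*(-143) = -28 + ((¼)*13)*(-143) = -28 + (13/4)*(-143) = -28 - 1859/4 = -1971/4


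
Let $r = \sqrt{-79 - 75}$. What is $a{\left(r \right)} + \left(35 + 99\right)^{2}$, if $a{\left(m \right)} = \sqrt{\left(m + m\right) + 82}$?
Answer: $17956 + \sqrt{82 + 2 i \sqrt{154}} \approx 17965.0 + 1.3553 i$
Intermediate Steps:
$r = i \sqrt{154}$ ($r = \sqrt{-154} = i \sqrt{154} \approx 12.41 i$)
$a{\left(m \right)} = \sqrt{82 + 2 m}$ ($a{\left(m \right)} = \sqrt{2 m + 82} = \sqrt{82 + 2 m}$)
$a{\left(r \right)} + \left(35 + 99\right)^{2} = \sqrt{82 + 2 i \sqrt{154}} + \left(35 + 99\right)^{2} = \sqrt{82 + 2 i \sqrt{154}} + 134^{2} = \sqrt{82 + 2 i \sqrt{154}} + 17956 = 17956 + \sqrt{82 + 2 i \sqrt{154}}$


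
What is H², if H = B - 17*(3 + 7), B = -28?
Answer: 39204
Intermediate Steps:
H = -198 (H = -28 - 17*(3 + 7) = -28 - 17*10 = -28 - 170 = -198)
H² = (-198)² = 39204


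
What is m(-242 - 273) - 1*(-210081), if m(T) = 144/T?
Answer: 108191571/515 ≈ 2.1008e+5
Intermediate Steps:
m(-242 - 273) - 1*(-210081) = 144/(-242 - 273) - 1*(-210081) = 144/(-515) + 210081 = 144*(-1/515) + 210081 = -144/515 + 210081 = 108191571/515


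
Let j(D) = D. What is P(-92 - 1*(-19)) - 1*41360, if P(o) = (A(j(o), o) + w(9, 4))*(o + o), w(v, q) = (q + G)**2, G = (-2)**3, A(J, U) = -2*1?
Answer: -43404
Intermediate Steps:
A(J, U) = -2
G = -8
w(v, q) = (-8 + q)**2 (w(v, q) = (q - 8)**2 = (-8 + q)**2)
P(o) = 28*o (P(o) = (-2 + (-8 + 4)**2)*(o + o) = (-2 + (-4)**2)*(2*o) = (-2 + 16)*(2*o) = 14*(2*o) = 28*o)
P(-92 - 1*(-19)) - 1*41360 = 28*(-92 - 1*(-19)) - 1*41360 = 28*(-92 + 19) - 41360 = 28*(-73) - 41360 = -2044 - 41360 = -43404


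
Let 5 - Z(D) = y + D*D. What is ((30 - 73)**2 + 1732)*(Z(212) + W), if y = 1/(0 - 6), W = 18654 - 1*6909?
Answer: -713202703/6 ≈ -1.1887e+8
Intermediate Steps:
W = 11745 (W = 18654 - 6909 = 11745)
y = -1/6 (y = 1/(-6) = -1/6 ≈ -0.16667)
Z(D) = 31/6 - D**2 (Z(D) = 5 - (-1/6 + D*D) = 5 - (-1/6 + D**2) = 5 + (1/6 - D**2) = 31/6 - D**2)
((30 - 73)**2 + 1732)*(Z(212) + W) = ((30 - 73)**2 + 1732)*((31/6 - 1*212**2) + 11745) = ((-43)**2 + 1732)*((31/6 - 1*44944) + 11745) = (1849 + 1732)*((31/6 - 44944) + 11745) = 3581*(-269633/6 + 11745) = 3581*(-199163/6) = -713202703/6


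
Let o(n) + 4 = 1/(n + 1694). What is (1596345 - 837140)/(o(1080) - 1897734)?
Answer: -2106034670/5264325211 ≈ -0.40006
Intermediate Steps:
o(n) = -4 + 1/(1694 + n) (o(n) = -4 + 1/(n + 1694) = -4 + 1/(1694 + n))
(1596345 - 837140)/(o(1080) - 1897734) = (1596345 - 837140)/((-6775 - 4*1080)/(1694 + 1080) - 1897734) = 759205/((-6775 - 4320)/2774 - 1897734) = 759205/((1/2774)*(-11095) - 1897734) = 759205/(-11095/2774 - 1897734) = 759205/(-5264325211/2774) = 759205*(-2774/5264325211) = -2106034670/5264325211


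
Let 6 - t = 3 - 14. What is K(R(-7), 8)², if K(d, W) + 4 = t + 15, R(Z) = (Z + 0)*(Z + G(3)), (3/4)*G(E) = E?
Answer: 784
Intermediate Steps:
G(E) = 4*E/3
t = 17 (t = 6 - (3 - 14) = 6 - 1*(-11) = 6 + 11 = 17)
R(Z) = Z*(4 + Z) (R(Z) = (Z + 0)*(Z + (4/3)*3) = Z*(Z + 4) = Z*(4 + Z))
K(d, W) = 28 (K(d, W) = -4 + (17 + 15) = -4 + 32 = 28)
K(R(-7), 8)² = 28² = 784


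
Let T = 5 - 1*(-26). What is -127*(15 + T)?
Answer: -5842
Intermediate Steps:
T = 31 (T = 5 + 26 = 31)
-127*(15 + T) = -127*(15 + 31) = -127*46 = -5842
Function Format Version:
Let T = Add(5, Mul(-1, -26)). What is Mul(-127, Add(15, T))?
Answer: -5842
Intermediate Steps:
T = 31 (T = Add(5, 26) = 31)
Mul(-127, Add(15, T)) = Mul(-127, Add(15, 31)) = Mul(-127, 46) = -5842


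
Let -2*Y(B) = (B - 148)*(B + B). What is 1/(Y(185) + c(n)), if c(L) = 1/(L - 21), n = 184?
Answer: -163/1115734 ≈ -0.00014609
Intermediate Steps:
c(L) = 1/(-21 + L)
Y(B) = -B*(-148 + B) (Y(B) = -(B - 148)*(B + B)/2 = -(-148 + B)*2*B/2 = -B*(-148 + B))
1/(Y(185) + c(n)) = 1/(185*(148 - 1*185) + 1/(-21 + 184)) = 1/(185*(148 - 185) + 1/163) = 1/(185*(-37) + 1/163) = 1/(-6845 + 1/163) = 1/(-1115734/163) = -163/1115734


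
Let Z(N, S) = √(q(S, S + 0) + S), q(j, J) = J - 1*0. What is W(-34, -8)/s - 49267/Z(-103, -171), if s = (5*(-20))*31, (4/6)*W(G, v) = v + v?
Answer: 6/775 + 2593*I*√38/6 ≈ 0.0077419 + 2664.1*I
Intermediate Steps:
q(j, J) = J (q(j, J) = J + 0 = J)
Z(N, S) = √2*√S (Z(N, S) = √((S + 0) + S) = √(S + S) = √(2*S) = √2*√S)
W(G, v) = 3*v (W(G, v) = 3*(v + v)/2 = 3*(2*v)/2 = 3*v)
s = -3100 (s = -100*31 = -3100)
W(-34, -8)/s - 49267/Z(-103, -171) = (3*(-8))/(-3100) - 49267*(-I*√38/114) = -24*(-1/3100) - 49267*(-I*√38/114) = 6/775 - 49267*(-I*√38/114) = 6/775 - (-2593)*I*√38/6 = 6/775 + 2593*I*√38/6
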